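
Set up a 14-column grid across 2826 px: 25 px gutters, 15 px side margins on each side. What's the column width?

Content width = 2826 − 2·15 = 2796 px.
Subtracting 13 gutters of 25 leaves 2471 for 14 columns, so c = 176.5 px.

176.5 px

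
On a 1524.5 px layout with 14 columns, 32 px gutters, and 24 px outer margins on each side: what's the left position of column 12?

Take off 48 px of margins, leaving 1476.5 px.
14c + 13·32 = 1476.5 → 14c = 1060.5 → c = 75.75 px.
Before column 12: the margin + 11 columns + 11 gutters.
Offset = 24 + 11·(75.75 + 32) = 24 + 1185.25 = 1209.25 px.

1209.25 px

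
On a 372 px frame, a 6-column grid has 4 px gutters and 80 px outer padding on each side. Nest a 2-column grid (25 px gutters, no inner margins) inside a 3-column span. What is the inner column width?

39.5 px

Inside the margins: 372 − 160 = 212 px.
212 − 5·4 = 192; ÷6 gives c = 32 px.
Span of 3: 3·32 + 2·4 = 96 + 8 = 104 px.
2d + 1·25 = 104 → 2d = 79 → d = 39.5 px.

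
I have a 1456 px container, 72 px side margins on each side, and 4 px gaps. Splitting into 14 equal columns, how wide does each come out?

Content width = 1456 − 2·72 = 1312 px.
14c + 13·4 = 1312 → 14c = 1260 → c = 90 px.

90 px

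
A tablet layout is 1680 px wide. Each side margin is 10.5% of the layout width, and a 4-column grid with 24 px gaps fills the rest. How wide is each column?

Margins: 10.5% × 1680 = 176.4 px each, so content = 1680 − 352.8 = 1327.2 px.
4 columns + 3 gaps: 4c + 3·24 = 1327.2.
4c = 1327.2 − 72 = 1255.2, so c = 313.8 px.

313.8 px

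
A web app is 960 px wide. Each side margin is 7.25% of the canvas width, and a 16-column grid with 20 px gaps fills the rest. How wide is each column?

32.55 px

Margins: 7.25% × 960 = 69.6 px each, so content = 960 − 139.2 = 820.8 px.
820.8 − 15·20 = 520.8; ÷16 gives c = 32.55 px.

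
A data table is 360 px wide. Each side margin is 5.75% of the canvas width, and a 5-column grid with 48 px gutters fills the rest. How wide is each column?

25.32 px

Margins: 5.75% × 360 = 20.7 px each, so content = 360 − 41.4 = 318.6 px.
5 columns + 4 gutters: 5c + 4·48 = 318.6.
5c = 318.6 − 192 = 126.6, so c = 25.32 px.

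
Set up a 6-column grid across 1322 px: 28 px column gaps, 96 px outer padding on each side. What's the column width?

Take off 192 px of margins, leaving 1130 px.
6 columns + 5 column gaps: 6c + 5·28 = 1130.
6c = 1130 − 140 = 990, so c = 165 px.

165 px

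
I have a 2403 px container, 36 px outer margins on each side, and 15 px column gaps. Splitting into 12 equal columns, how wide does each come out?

Take off 72 px of margins, leaving 2331 px.
12c + 11·15 = 2331 → 12c = 2166 → c = 180.5 px.

180.5 px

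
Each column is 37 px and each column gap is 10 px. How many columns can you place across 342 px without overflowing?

7 columns

7 columns: 7·37 + 6·10 = 319 px ≤ 342.
8 columns: 366 px > 342. So 7.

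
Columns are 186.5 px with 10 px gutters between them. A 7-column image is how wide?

1365.5 px

7 columns plus 6 gutters: 1305.5 + 60 = 1365.5 px.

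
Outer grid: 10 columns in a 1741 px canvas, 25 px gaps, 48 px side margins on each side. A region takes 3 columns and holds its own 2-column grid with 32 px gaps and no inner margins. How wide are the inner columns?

222 px

Subtract both margins: 1741 − 2·48 = 1645 px.
1645 − 9·25 = 1420; ÷10 gives c = 142 px.
3 columns plus 2 gaps: 426 + 50 = 476 px.
Subtracting 1 gap of 32 leaves 444 for 2 columns, so d = 222 px.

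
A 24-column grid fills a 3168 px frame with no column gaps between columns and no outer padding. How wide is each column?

132 px

24c = 3168 → c = 132 px.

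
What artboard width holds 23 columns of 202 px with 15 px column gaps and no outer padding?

Summing: 4646 + 330 = 4976 px.

4976 px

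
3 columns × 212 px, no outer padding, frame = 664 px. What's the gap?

3 columns take 3·212 = 636 px; remaining 28 splits into 2 gaps.
g = 28 / 2 = 14 px.

14 px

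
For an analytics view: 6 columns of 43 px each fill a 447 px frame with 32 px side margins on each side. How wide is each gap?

25 px

Inside the margins: 447 − 64 = 383 px.
Columns use 258 px, leaving 125 px across 5 gaps = 25 px each.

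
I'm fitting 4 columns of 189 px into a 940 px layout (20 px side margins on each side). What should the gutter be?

Subtract both margins: 940 − 2·20 = 900 px.
4 columns take 4·189 = 756 px; remaining 144 splits into 3 gutters.
g = 144 / 3 = 48 px.

48 px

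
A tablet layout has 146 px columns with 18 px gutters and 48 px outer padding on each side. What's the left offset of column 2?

212 px

Before column 2: the margin + 1 column + 1 gutter.
Offset = 48 + 1·(146 + 18) = 48 + 164 = 212 px.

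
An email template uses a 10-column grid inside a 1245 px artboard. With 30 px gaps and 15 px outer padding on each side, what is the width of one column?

Inside the margins: 1245 − 30 = 1215 px.
10c + 9·30 = 1215 → 10c = 945 → c = 94.5 px.

94.5 px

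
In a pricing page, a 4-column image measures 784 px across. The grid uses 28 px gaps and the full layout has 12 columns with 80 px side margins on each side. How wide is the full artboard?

2568 px

784 − 3·28 = 700; ÷4 gives c = 175 px.
Artboard = 2·80 + 12·175 + 11·28 = 160 + 2100 + 308 = 2568 px.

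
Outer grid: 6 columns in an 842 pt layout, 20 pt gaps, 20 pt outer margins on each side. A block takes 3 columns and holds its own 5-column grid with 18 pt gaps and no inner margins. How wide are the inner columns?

Outer content = 842 − 2·20 = 802 pt.
802 − 5·20 = 702; ÷6 gives c = 117 pt.
3-column span = 3·117 + 2·20 = 391 pt.
5 columns + 4 gaps: 5d + 4·18 = 391.
5d = 391 − 72 = 319, so d = 63.8 pt.

63.8 pt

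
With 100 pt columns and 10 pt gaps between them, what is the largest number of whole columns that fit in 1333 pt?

12 columns

Each extra column adds 100 + 10 = 110 pt.
(1333 + 10) / 110 = 12.21, so 12 columns fit.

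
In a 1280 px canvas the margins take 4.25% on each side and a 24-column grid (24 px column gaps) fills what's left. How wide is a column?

25.8 px

Each margin = 4.25% of 1280 = 54.4 px; content = 1280 − 2·54.4 = 1171.2 px.
Subtracting 23 column gaps of 24 leaves 619.2 for 24 columns, so c = 25.8 px.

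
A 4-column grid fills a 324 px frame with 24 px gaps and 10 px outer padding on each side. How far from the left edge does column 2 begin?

92 px

Inside the margins: 324 − 20 = 304 px.
4 columns + 3 gaps: 4c + 3·24 = 304.
4c = 304 − 72 = 232, so c = 58 px.
Before column 2: the margin + 1 column + 1 gap.
Offset = 10 + 1·(58 + 24) = 10 + 82 = 92 px.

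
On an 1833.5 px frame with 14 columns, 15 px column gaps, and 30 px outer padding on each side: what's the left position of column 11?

Subtract both margins: 1833.5 − 2·30 = 1773.5 px.
Subtracting 13 column gaps of 15 leaves 1578.5 for 14 columns, so c = 112.75 px.
Column 11 starts at margin + 10·(column + gutter) = 30 + 10·127.75 = 1307.5 px.

1307.5 px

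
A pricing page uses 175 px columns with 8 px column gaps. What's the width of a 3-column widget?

541 px

3 columns plus 2 column gaps: 525 + 16 = 541 px.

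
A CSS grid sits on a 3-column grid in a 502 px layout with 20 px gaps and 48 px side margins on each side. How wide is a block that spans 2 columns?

264 px

Subtract both margins: 502 − 2·48 = 406 px.
3c + 2·20 = 406 → 3c = 366 → c = 122 px.
Span of 2: 2·122 + 1·20 = 244 + 20 = 264 px.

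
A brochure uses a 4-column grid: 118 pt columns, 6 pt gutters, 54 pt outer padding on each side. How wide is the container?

598 pt

Adding margins, columns and gutters: 108 + 472 + 18 = 598 pt.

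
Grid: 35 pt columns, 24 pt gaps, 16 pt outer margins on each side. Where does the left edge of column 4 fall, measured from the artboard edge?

193 pt

Each column+gutter stride is 59 pt; 3 of them past the 16 pt margin is 16 + 177 = 193 pt.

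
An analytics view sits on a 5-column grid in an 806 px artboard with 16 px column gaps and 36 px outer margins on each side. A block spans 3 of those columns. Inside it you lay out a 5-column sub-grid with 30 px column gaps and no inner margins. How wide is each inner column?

Inside the margins: 806 − 72 = 734 px.
5 columns + 4 column gaps: 5c + 4·16 = 734.
5c = 734 − 64 = 670, so c = 134 px.
3-column span = 3·134 + 2·16 = 434 px.
434 − 4·30 = 314; ÷5 gives d = 62.8 px.

62.8 px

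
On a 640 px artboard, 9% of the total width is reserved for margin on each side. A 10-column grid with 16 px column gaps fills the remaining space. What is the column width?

38.08 px

Each margin = 9% of 640 = 57.6 px; content = 640 − 2·57.6 = 524.8 px.
Subtracting 9 column gaps of 16 leaves 380.8 for 10 columns, so c = 38.08 px.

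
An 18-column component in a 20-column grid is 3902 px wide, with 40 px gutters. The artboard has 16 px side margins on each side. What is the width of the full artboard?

18c + 17·40 = 3902 → 18c = 3222 → c = 179 px.
Total width: 2·16 + 20·179 + 19·40 = 4372 px.

4372 px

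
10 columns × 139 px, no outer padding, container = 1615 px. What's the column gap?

25 px

10 columns take 10·139 = 1390 px; remaining 225 splits into 9 column gaps.
g = 225 / 9 = 25 px.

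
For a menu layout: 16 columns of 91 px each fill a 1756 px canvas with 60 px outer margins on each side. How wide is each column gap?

12 px

Inside the margins: 1756 − 120 = 1636 px.
Columns use 1456 px, leaving 180 px across 15 column gaps = 12 px each.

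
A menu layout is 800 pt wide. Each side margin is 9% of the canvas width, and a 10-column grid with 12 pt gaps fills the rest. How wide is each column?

800 × (1 − 2·9%) = 800 × 82% = 656 pt for the columns.
Subtracting 9 gaps of 12 leaves 548 for 10 columns, so c = 54.8 pt.

54.8 pt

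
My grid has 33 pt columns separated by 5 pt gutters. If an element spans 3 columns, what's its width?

Span of 3: 3·33 + 2·5 = 99 + 10 = 109 pt.

109 pt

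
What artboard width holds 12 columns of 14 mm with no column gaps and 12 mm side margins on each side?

192 mm

Summing: 24 + 168 = 192 mm.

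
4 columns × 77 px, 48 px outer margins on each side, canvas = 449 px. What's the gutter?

Inside the margins: 449 − 96 = 353 px.
Columns use 308 px, leaving 45 px across 3 gutters = 15 px each.

15 px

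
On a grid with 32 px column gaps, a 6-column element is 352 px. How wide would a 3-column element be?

6c + 5·32 = 352 → 6c = 192 → c = 32 px.
Span of 3: 3·32 + 2·32 = 96 + 64 = 160 px.

160 px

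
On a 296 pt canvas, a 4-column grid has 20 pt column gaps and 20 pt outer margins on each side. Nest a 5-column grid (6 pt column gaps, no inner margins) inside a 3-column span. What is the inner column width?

Inside the margins: 296 − 40 = 256 pt.
Subtracting 3 column gaps of 20 leaves 196 for 4 columns, so c = 49 pt.
Span of 3: 3·49 + 2·20 = 147 + 40 = 187 pt.
Subtracting 4 column gaps of 6 leaves 163 for 5 columns, so d = 32.6 pt.

32.6 pt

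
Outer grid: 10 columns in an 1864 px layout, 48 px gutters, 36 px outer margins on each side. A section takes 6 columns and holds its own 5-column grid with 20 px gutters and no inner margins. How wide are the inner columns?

195.2 px

Inside the margins: 1864 − 72 = 1792 px.
10c + 9·48 = 1792 → 10c = 1360 → c = 136 px.
6 columns plus 5 gutters: 816 + 240 = 1056 px.
5 columns + 4 gutters: 5d + 4·20 = 1056.
5d = 1056 − 80 = 976, so d = 195.2 px.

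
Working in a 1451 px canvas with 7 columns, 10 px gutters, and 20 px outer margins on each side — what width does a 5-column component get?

1005 px

Content width = 1451 − 2·20 = 1411 px.
7 columns + 6 gutters: 7c + 6·10 = 1411.
7c = 1411 − 60 = 1351, so c = 193 px.
5 columns plus 4 gutters: 965 + 40 = 1005 px.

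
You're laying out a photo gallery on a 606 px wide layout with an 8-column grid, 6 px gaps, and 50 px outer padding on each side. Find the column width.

Take off 100 px of margins, leaving 506 px.
8c + 7·6 = 506 → 8c = 464 → c = 58 px.

58 px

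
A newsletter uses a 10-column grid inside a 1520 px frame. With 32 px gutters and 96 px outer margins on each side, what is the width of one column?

104 px

Inside the margins: 1520 − 192 = 1328 px.
10c + 9·32 = 1328 → 10c = 1040 → c = 104 px.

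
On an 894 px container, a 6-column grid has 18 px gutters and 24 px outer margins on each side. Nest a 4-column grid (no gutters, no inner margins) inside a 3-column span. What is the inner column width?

Inside the margins: 894 − 48 = 846 px.
6c + 5·18 = 846 → 6c = 756 → c = 126 px.
3-column span = 3·126 + 2·18 = 414 px.
With no gutters, each column is 414/4 = 103.5 px.

103.5 px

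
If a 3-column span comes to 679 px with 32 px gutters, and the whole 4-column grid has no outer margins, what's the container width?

916 px

3 columns + 2 gutters: 3c + 2·32 = 679.
3c = 679 − 64 = 615, so c = 205 px.
Total width: 4·205 + 3·32 = 916 px.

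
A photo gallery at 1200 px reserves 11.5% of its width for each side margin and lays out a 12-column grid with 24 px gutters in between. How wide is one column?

55 px

Each margin = 11.5% of 1200 = 138 px; content = 1200 − 2·138 = 924 px.
Subtracting 11 gutters of 24 leaves 660 for 12 columns, so c = 55 px.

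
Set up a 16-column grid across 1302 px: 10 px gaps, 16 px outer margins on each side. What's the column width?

Take off 32 px of margins, leaving 1270 px.
1270 − 15·10 = 1120; ÷16 gives c = 70 px.

70 px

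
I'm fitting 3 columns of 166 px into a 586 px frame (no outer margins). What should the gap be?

3·166 + 2g = 586 → 2g = 88 → g = 44 px.

44 px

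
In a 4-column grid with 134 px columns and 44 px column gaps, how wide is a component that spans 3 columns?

490 px

Span of 3: 3·134 + 2·44 = 402 + 88 = 490 px.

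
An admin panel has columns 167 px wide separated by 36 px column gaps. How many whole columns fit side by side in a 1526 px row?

Each extra column adds 167 + 36 = 203 px.
(1526 + 36) / 203 = 7.69, so 7 columns fit.

7 columns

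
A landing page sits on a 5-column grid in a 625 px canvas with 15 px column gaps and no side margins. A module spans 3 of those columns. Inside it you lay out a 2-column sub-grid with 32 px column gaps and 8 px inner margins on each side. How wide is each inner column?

5c + 4·15 = 625 → 5c = 565 → c = 113 px.
3 columns plus 2 column gaps: 339 + 30 = 369 px.
Inner content = 369 − 2·8 = 353 px.
2d + 1·32 = 353 → 2d = 321 → d = 160.5 px.

160.5 px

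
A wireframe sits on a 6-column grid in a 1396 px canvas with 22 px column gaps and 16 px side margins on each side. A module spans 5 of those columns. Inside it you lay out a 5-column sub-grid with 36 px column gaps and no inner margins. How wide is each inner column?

197.8 px

Outer content = 1396 − 2·16 = 1364 px.
6 columns + 5 column gaps: 6c + 5·22 = 1364.
6c = 1364 − 110 = 1254, so c = 209 px.
5 columns plus 4 column gaps: 1045 + 88 = 1133 px.
Subtracting 4 column gaps of 36 leaves 989 for 5 columns, so d = 197.8 px.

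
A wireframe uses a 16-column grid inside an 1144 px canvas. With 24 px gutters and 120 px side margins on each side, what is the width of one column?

34 px

Inside the margins: 1144 − 240 = 904 px.
Subtracting 15 gutters of 24 leaves 544 for 16 columns, so c = 34 px.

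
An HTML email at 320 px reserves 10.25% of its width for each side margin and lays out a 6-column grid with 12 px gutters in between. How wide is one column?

320 × (1 − 2·10.25%) = 320 × 79.5% = 254.4 px for the columns.
6c + 5·12 = 254.4 → 6c = 194.4 → c = 32.4 px.

32.4 px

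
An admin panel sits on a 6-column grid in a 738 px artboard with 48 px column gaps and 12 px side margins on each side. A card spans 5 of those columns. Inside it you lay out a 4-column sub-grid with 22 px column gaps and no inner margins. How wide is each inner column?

Subtract both margins: 738 − 2·12 = 714 px.
714 − 5·48 = 474; ÷6 gives c = 79 px.
5 columns plus 4 column gaps: 395 + 192 = 587 px.
Subtracting 3 column gaps of 22 leaves 521 for 4 columns, so d = 130.25 px.

130.25 px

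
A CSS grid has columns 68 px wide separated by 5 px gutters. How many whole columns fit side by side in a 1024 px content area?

Each extra column adds 68 + 5 = 73 px.
(1024 + 5) / 73 = 14.10, so 14 columns fit.

14 columns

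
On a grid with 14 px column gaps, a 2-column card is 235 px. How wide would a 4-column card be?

484 px

2c + 1·14 = 235 → 2c = 221 → c = 110.5 px.
4-column span = 4·110.5 + 3·14 = 484 px.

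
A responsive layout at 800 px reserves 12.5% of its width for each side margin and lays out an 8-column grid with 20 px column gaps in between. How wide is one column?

800 × (1 − 2·12.5%) = 800 × 75% = 600 px for the columns.
600 − 7·20 = 460; ÷8 gives c = 57.5 px.

57.5 px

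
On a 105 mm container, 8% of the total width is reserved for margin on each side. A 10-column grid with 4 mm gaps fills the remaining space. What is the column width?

Margins: 8% × 105 = 8.4 mm each, so content = 105 − 16.8 = 88.2 mm.
10c + 9·4 = 88.2 → 10c = 52.2 → c = 5.22 mm.

5.22 mm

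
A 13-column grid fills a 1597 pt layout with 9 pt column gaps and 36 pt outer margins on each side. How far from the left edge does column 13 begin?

1452 pt

Inside the margins: 1597 − 72 = 1525 pt.
13 columns + 12 column gaps: 13c + 12·9 = 1525.
13c = 1525 − 108 = 1417, so c = 109 pt.
Each column+gutter stride is 118 pt; 12 of them past the 36 pt margin is 36 + 1416 = 1452 pt.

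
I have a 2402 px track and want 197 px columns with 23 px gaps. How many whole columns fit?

11 columns

11 columns: 11·197 + 10·23 = 2397 px ≤ 2402.
12 columns: 2617 px > 2402. So 11.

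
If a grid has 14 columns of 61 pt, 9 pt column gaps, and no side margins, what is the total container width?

Container = 14·61 + 13·9 = 854 + 117 = 971 pt.

971 pt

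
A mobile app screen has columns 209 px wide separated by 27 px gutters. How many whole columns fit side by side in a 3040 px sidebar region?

12 columns

k columns need k·209 + (k−1)·27 = k·236 − 27.
k·236 − 27 ≤ 3040 → k ≤ 3067 / 236 ≈ 13.00, so k = 12.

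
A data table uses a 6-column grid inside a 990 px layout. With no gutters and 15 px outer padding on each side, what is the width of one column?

160 px

Take off 30 px of margins, leaving 960 px.
960 / 6 = 160 px per column.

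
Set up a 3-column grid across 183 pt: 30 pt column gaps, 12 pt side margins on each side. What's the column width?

Content width = 183 − 2·12 = 159 pt.
159 − 2·30 = 99; ÷3 gives c = 33 pt.

33 pt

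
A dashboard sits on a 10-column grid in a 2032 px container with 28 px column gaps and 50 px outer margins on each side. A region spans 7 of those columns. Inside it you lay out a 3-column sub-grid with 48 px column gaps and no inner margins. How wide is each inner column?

Inside the margins: 2032 − 100 = 1932 px.
10 columns + 9 column gaps: 10c + 9·28 = 1932.
10c = 1932 − 252 = 1680, so c = 168 px.
Span of 7: 7·168 + 6·28 = 1176 + 168 = 1344 px.
1344 − 2·48 = 1248; ÷3 gives d = 416 px.

416 px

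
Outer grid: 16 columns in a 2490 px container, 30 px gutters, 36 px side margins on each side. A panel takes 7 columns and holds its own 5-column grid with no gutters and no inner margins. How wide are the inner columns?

208.2 px

Outer content = 2490 − 2·36 = 2418 px.
16c + 15·30 = 2418 → 16c = 1968 → c = 123 px.
7 columns plus 6 gutters: 861 + 180 = 1041 px.
With no gutters, each column is 1041/5 = 208.2 px.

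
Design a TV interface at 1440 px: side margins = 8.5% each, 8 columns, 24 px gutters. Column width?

1440 × (1 − 2·8.5%) = 1440 × 83% = 1195.2 px for the columns.
8 columns + 7 gutters: 8c + 7·24 = 1195.2.
8c = 1195.2 − 168 = 1027.2, so c = 128.4 px.

128.4 px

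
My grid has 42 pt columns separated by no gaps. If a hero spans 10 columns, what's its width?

420 pt

With no gaps, 10 columns span 10·42 = 420 pt.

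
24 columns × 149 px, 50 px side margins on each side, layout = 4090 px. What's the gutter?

Inside the margins: 4090 − 100 = 3990 px.
Columns use 3576 px, leaving 414 px across 23 gutters = 18 px each.

18 px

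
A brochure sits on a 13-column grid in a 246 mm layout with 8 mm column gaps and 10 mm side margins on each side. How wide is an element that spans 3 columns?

Take off 20 mm of margins, leaving 226 mm.
13c + 12·8 = 226 → 13c = 130 → c = 10 mm.
3 columns plus 2 column gaps: 30 + 16 = 46 mm.

46 mm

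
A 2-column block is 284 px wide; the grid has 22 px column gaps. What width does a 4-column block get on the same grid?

590 px

2 columns + 1 column gap: 2c + 1·22 = 284.
2c = 284 − 22 = 262, so c = 131 px.
4-column span = 4·131 + 3·22 = 590 px.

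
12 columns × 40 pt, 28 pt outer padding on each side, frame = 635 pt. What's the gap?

9 pt

Take off 56 pt of margins, leaving 579 pt.
Columns use 480 pt, leaving 99 pt across 11 gaps = 9 pt each.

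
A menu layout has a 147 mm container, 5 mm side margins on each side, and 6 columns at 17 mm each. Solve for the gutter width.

7 mm

Subtract both margins: 147 − 2·5 = 137 mm.
Columns use 102 mm, leaving 35 mm across 5 gutters = 7 mm each.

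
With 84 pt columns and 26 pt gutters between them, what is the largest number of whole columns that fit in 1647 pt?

15 columns

15 columns: 15·84 + 14·26 = 1624 pt ≤ 1647.
16 columns: 1734 pt > 1647. So 15.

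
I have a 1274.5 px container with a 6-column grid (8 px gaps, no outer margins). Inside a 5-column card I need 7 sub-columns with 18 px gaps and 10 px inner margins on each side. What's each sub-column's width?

6 columns + 5 gaps: 6c + 5·8 = 1274.5.
6c = 1274.5 − 40 = 1234.5, so c = 205.75 px.
5 columns plus 4 gaps: 1028.75 + 32 = 1060.75 px.
Inner content = 1060.75 − 2·10 = 1040.75 px.
1040.75 − 6·18 = 932.75; ÷7 gives d = 133.25 px.

133.25 px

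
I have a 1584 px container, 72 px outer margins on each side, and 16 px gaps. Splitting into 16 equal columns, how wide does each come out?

Take off 144 px of margins, leaving 1440 px.
16 columns + 15 gaps: 16c + 15·16 = 1440.
16c = 1440 − 240 = 1200, so c = 75 px.

75 px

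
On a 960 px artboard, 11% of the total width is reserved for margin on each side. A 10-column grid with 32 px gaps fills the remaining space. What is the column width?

Margins: 11% × 960 = 105.6 px each, so content = 960 − 211.2 = 748.8 px.
10 columns + 9 gaps: 10c + 9·32 = 748.8.
10c = 748.8 − 288 = 460.8, so c = 46.08 px.

46.08 px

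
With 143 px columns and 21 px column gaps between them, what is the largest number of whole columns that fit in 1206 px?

7 columns: 7·143 + 6·21 = 1127 px ≤ 1206.
8 columns: 1291 px > 1206. So 7.

7 columns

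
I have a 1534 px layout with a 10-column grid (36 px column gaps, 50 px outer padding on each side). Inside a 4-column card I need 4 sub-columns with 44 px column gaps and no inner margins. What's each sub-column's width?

105 px

Inside the margins: 1534 − 100 = 1434 px.
1434 − 9·36 = 1110; ÷10 gives c = 111 px.
4 columns plus 3 column gaps: 444 + 108 = 552 px.
4d + 3·44 = 552 → 4d = 420 → d = 105 px.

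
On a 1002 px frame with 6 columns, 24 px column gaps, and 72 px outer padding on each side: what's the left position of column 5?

660 px

Inside the margins: 1002 − 144 = 858 px.
858 − 5·24 = 738; ÷6 gives c = 123 px.
Each column+gutter stride is 147 px; 4 of them past the 72 px margin is 72 + 588 = 660 px.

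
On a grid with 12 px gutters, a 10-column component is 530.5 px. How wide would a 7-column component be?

Subtracting 9 gutters of 12 leaves 422.5 for 10 columns, so c = 42.25 px.
7 columns plus 6 gutters: 295.75 + 72 = 367.75 px.

367.75 px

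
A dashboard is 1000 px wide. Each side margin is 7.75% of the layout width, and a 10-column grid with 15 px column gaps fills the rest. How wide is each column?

71 px

Margins: 7.75% × 1000 = 77.5 px each, so content = 1000 − 155 = 845 px.
10c + 9·15 = 845 → 10c = 710 → c = 71 px.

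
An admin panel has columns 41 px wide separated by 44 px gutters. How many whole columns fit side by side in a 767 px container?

Each extra column adds 41 + 44 = 85 px.
(767 + 44) / 85 = 9.54, so 9 columns fit.

9 columns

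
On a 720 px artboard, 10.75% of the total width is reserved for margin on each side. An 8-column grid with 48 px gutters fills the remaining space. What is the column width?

Each margin = 10.75% of 720 = 77.4 px; content = 720 − 2·77.4 = 565.2 px.
8 columns + 7 gutters: 8c + 7·48 = 565.2.
8c = 565.2 − 336 = 229.2, so c = 28.65 px.

28.65 px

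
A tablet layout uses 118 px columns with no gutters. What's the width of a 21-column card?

2478 px

With no gutters, 21 columns span 21·118 = 2478 px.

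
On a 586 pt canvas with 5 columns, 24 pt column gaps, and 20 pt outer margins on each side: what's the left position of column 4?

Content = 586 − 2·20 = 546 pt.
5c + 4·24 = 546 → 5c = 450 → c = 90 pt.
Column 4 starts at margin + 3·(column + gutter) = 20 + 3·114 = 362 pt.

362 pt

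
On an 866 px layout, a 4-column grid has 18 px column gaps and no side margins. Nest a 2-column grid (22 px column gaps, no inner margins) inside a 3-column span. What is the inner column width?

866 − 3·18 = 812; ÷4 gives c = 203 px.
3-column span = 3·203 + 2·18 = 645 px.
645 − 1·22 = 623; ÷2 gives d = 311.5 px.

311.5 px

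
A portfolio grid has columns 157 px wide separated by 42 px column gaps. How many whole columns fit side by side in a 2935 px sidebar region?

14 columns: 14·157 + 13·42 = 2744 px ≤ 2935.
15 columns: 2943 px > 2935. So 14.

14 columns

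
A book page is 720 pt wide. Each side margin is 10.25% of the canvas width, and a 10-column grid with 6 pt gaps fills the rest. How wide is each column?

51.84 pt

Each margin = 10.25% of 720 = 73.8 pt; content = 720 − 2·73.8 = 572.4 pt.
10c + 9·6 = 572.4 → 10c = 518.4 → c = 51.84 pt.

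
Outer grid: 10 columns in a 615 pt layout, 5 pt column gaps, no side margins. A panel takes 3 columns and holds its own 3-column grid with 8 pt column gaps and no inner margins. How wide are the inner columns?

55 pt

Subtracting 9 column gaps of 5 leaves 570 for 10 columns, so c = 57 pt.
3 columns plus 2 column gaps: 171 + 10 = 181 pt.
3d + 2·8 = 181 → 3d = 165 → d = 55 pt.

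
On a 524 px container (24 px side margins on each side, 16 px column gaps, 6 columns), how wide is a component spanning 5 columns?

394 px

Content width = 524 − 2·24 = 476 px.
6 columns + 5 column gaps: 6c + 5·16 = 476.
6c = 476 − 80 = 396, so c = 66 px.
Span of 5: 5·66 + 4·16 = 330 + 64 = 394 px.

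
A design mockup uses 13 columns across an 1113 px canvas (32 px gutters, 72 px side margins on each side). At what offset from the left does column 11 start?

Subtract both margins: 1113 − 2·72 = 969 px.
Subtracting 12 gutters of 32 leaves 585 for 13 columns, so c = 45 px.
Each column+gutter stride is 77 px; 10 of them past the 72 px margin is 72 + 770 = 842 px.

842 px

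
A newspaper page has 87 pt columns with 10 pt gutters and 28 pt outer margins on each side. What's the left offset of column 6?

Before column 6: the margin + 5 columns + 5 gutters.
Offset = 28 + 5·(87 + 10) = 28 + 485 = 513 pt.

513 pt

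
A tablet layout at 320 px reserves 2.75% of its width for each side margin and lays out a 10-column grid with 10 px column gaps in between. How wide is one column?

21.24 px

Margins: 2.75% × 320 = 8.8 px each, so content = 320 − 17.6 = 302.4 px.
10 columns + 9 column gaps: 10c + 9·10 = 302.4.
10c = 302.4 − 90 = 212.4, so c = 21.24 px.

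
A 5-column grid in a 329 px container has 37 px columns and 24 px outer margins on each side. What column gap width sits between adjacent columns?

24 px

Take off 48 px of margins, leaving 281 px.
5 columns take 5·37 = 185 px; remaining 96 splits into 4 column gaps.
g = 96 / 4 = 24 px.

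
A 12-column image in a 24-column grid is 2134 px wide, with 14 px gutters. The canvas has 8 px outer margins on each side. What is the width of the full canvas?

4298 px

12c + 11·14 = 2134 → 12c = 1980 → c = 165 px.
Adding margins, columns and gutters: 16 + 3960 + 322 = 4298 px.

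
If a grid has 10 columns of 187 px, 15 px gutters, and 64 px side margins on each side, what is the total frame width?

2133 px

Adding margins, columns and gutters: 128 + 1870 + 135 = 2133 px.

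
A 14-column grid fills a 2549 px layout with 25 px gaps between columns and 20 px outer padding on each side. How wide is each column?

Inside the margins: 2549 − 40 = 2509 px.
Subtracting 13 gaps of 25 leaves 2184 for 14 columns, so c = 156 px.

156 px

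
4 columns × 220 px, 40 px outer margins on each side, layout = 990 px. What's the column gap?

Take off 80 px of margins, leaving 910 px.
4·220 + 3g = 910 → 3g = 30 → g = 10 px.

10 px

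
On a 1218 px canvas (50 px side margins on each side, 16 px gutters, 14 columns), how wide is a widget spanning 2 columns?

Inside the margins: 1218 − 100 = 1118 px.
Subtracting 13 gutters of 16 leaves 910 for 14 columns, so c = 65 px.
Span of 2: 2·65 + 1·16 = 130 + 16 = 146 px.

146 px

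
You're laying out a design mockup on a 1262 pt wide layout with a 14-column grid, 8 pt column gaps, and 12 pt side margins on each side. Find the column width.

Subtract both margins: 1262 − 2·12 = 1238 pt.
1238 − 13·8 = 1134; ÷14 gives c = 81 pt.

81 pt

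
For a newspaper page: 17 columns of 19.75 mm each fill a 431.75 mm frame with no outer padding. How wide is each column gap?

6 mm

17 columns take 17·19.75 = 335.75 mm; remaining 96 splits into 16 column gaps.
g = 96 / 16 = 6 mm.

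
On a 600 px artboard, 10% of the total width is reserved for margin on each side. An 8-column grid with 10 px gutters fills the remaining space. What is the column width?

600 × (1 − 2·10%) = 600 × 80% = 480 px for the columns.
8c + 7·10 = 480 → 8c = 410 → c = 51.25 px.

51.25 px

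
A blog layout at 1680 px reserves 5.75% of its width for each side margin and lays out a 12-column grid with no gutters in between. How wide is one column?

1680 × (1 − 2·5.75%) = 1680 × 88.5% = 1486.8 px for the columns.
With no gutters, each column is 1486.8/12 = 123.9 px.

123.9 px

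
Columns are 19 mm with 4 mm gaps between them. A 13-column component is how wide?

13-column span = 13·19 + 12·4 = 295 mm.

295 mm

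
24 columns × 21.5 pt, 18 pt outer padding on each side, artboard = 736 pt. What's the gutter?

8 pt

Subtract both margins: 736 − 2·18 = 700 pt.
Columns use 516 pt, leaving 184 pt across 23 gutters = 8 pt each.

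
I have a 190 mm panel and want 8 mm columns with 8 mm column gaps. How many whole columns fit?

12 columns

k columns need k·8 + (k−1)·8 = k·16 − 8.
k·16 − 8 ≤ 190 → k ≤ 198 / 16 ≈ 12.38, so k = 12.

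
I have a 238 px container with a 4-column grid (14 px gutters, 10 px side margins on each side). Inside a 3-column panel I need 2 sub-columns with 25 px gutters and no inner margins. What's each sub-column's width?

Subtract both margins: 238 − 2·10 = 218 px.
4c + 3·14 = 218 → 4c = 176 → c = 44 px.
3-column span = 3·44 + 2·14 = 160 px.
160 − 1·25 = 135; ÷2 gives d = 67.5 px.

67.5 px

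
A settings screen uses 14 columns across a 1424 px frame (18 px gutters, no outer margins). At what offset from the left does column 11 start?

1030 px

1424 − 13·18 = 1190; ÷14 gives c = 85 px.
Before column 11: 10 columns + 10 gutters.
Offset = 10·(85 + 18) = 10·103 = 1030 px.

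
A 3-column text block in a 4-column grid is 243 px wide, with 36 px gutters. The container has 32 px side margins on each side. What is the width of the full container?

400 px

Subtracting 2 gutters of 36 leaves 171 for 3 columns, so c = 57 px.
Total width: 2·32 + 4·57 + 3·36 = 400 px.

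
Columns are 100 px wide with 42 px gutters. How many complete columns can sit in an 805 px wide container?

5 columns: 5·100 + 4·42 = 668 px ≤ 805.
6 columns: 810 px > 805. So 5.

5 columns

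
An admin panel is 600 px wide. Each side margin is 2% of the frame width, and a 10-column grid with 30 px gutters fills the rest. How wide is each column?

30.6 px

600 × (1 − 2·2%) = 600 × 96% = 576 px for the columns.
10c + 9·30 = 576 → 10c = 306 → c = 30.6 px.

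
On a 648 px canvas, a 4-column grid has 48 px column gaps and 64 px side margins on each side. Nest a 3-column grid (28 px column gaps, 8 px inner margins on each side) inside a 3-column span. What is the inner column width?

102 px

Inside the margins: 648 − 128 = 520 px.
Subtracting 3 column gaps of 48 leaves 376 for 4 columns, so c = 94 px.
Span of 3: 3·94 + 2·48 = 282 + 96 = 378 px.
Inner content = 378 − 2·8 = 362 px.
3 columns + 2 column gaps: 3d + 2·28 = 362.
3d = 362 − 56 = 306, so d = 102 px.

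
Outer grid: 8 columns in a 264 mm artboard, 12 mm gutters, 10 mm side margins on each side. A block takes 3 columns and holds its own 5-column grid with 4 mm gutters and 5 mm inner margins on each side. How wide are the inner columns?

Outer content = 264 − 2·10 = 244 mm.
244 − 7·12 = 160; ÷8 gives c = 20 mm.
Span of 3: 3·20 + 2·12 = 60 + 24 = 84 mm.
Inner content = 84 − 2·5 = 74 mm.
74 − 4·4 = 58; ÷5 gives d = 11.6 mm.

11.6 mm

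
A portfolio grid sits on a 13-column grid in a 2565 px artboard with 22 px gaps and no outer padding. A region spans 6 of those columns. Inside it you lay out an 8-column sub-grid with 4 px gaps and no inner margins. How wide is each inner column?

13 columns + 12 gaps: 13c + 12·22 = 2565.
13c = 2565 − 264 = 2301, so c = 177 px.
6-column span = 6·177 + 5·22 = 1172 px.
1172 − 7·4 = 1144; ÷8 gives d = 143 px.

143 px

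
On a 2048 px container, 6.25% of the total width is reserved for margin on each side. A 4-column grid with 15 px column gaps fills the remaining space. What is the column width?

Margins: 6.25% × 2048 = 128 px each, so content = 2048 − 256 = 1792 px.
Subtracting 3 column gaps of 15 leaves 1747 for 4 columns, so c = 436.75 px.

436.75 px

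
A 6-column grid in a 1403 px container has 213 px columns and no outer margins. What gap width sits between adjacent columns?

6·213 + 5g = 1403 → 5g = 125 → g = 25 px.

25 px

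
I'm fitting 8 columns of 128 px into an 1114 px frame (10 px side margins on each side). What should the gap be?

Subtract both margins: 1114 − 2·10 = 1094 px.
Columns use 1024 px, leaving 70 px across 7 gaps = 10 px each.

10 px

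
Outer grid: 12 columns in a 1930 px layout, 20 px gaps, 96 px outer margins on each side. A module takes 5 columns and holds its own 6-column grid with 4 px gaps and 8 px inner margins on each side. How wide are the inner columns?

Take off 192 px of margins, leaving 1738 px.
12c + 11·20 = 1738 → 12c = 1518 → c = 126.5 px.
5 columns plus 4 gaps: 632.5 + 80 = 712.5 px.
Inner content = 712.5 − 2·8 = 696.5 px.
6d + 5·4 = 696.5 → 6d = 676.5 → d = 112.75 px.

112.75 px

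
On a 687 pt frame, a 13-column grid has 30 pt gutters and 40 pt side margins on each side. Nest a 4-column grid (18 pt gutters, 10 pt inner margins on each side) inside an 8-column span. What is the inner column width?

Inside the margins: 687 − 80 = 607 pt.
13c + 12·30 = 607 → 13c = 247 → c = 19 pt.
8-column span = 8·19 + 7·30 = 362 pt.
Inner content = 362 − 2·10 = 342 pt.
342 − 3·18 = 288; ÷4 gives d = 72 pt.

72 pt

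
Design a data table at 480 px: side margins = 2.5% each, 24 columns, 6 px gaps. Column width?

Margins: 2.5% × 480 = 12 px each, so content = 480 − 24 = 456 px.
24c + 23·6 = 456 → 24c = 318 → c = 13.25 px.

13.25 px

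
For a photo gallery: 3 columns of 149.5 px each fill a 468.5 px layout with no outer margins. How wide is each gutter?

3 columns take 3·149.5 = 448.5 px; remaining 20 splits into 2 gutters.
g = 20 / 2 = 10 px.

10 px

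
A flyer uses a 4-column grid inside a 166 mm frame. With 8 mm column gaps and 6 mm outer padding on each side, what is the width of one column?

32.5 mm

Inside the margins: 166 − 12 = 154 mm.
4 columns + 3 column gaps: 4c + 3·8 = 154.
4c = 154 − 24 = 130, so c = 32.5 mm.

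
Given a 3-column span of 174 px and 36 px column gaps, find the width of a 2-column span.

Subtracting 2 column gaps of 36 leaves 102 for 3 columns, so c = 34 px.
2-column span = 2·34 + 1·36 = 104 px.

104 px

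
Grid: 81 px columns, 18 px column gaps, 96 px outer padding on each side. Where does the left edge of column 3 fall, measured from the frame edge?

Column 3 starts at margin + 2·(column + gutter) = 96 + 2·99 = 294 px.

294 px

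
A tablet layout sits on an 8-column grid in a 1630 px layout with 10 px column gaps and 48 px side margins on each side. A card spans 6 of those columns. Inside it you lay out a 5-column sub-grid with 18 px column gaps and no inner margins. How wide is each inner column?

Take off 96 px of margins, leaving 1534 px.
1534 − 7·10 = 1464; ÷8 gives c = 183 px.
6-column span = 6·183 + 5·10 = 1148 px.
Subtracting 4 column gaps of 18 leaves 1076 for 5 columns, so d = 215.2 px.

215.2 px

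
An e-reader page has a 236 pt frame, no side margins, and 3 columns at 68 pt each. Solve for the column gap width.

Columns use 204 pt, leaving 32 pt across 2 column gaps = 16 pt each.

16 pt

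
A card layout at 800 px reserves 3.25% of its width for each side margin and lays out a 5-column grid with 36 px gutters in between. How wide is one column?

120.8 px

800 × (1 − 2·3.25%) = 800 × 93.5% = 748 px for the columns.
748 − 4·36 = 604; ÷5 gives c = 120.8 px.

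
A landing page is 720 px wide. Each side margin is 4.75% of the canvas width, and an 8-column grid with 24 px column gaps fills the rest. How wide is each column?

60.45 px

Margins: 4.75% × 720 = 34.2 px each, so content = 720 − 68.4 = 651.6 px.
Subtracting 7 column gaps of 24 leaves 483.6 for 8 columns, so c = 60.45 px.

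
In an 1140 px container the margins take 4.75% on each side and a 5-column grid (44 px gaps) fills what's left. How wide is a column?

171.14 px

Each margin = 4.75% of 1140 = 54.15 px; content = 1140 − 2·54.15 = 1031.7 px.
Subtracting 4 gaps of 44 leaves 855.7 for 5 columns, so c = 171.14 px.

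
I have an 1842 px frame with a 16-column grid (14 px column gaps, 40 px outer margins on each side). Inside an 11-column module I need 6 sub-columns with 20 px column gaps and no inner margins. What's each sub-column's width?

Subtract both margins: 1842 − 2·40 = 1762 px.
16c + 15·14 = 1762 → 16c = 1552 → c = 97 px.
Span of 11: 11·97 + 10·14 = 1067 + 140 = 1207 px.
Subtracting 5 column gaps of 20 leaves 1107 for 6 columns, so d = 184.5 px.

184.5 px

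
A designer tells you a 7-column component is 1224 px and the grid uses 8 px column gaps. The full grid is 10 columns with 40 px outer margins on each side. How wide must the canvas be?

1832 px

7c + 6·8 = 1224 → 7c = 1176 → c = 168 px.
Adding margins, columns and gutters: 80 + 1680 + 72 = 1832 px.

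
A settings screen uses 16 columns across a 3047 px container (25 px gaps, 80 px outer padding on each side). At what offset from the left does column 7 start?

1172 px

Subtract both margins: 3047 − 2·80 = 2887 px.
16c + 15·25 = 2887 → 16c = 2512 → c = 157 px.
Column 7 starts at margin + 6·(column + gutter) = 80 + 6·182 = 1172 px.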